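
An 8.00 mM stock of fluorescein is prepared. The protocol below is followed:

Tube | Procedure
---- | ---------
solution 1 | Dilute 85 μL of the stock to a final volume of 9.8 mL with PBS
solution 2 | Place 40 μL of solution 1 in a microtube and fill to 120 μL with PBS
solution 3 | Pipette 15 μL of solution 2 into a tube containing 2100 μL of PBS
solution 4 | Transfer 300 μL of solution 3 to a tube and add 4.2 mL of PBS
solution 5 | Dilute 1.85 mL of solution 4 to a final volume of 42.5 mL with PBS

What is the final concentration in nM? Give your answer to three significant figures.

0.476 nM

Step 1: 85 μL brought to 9.8 mL → factor 9800/85 = 115.29
Step 2: 40 μL brought to 120 μL → factor 120/40 = 3
Step 3: 15 μL + 2100 μL = 2115 μL total → factor 2115/15 = 141
Step 4: 300 μL + 4.2 mL = 4500 μL total → factor 4500/300 = 15
Step 5: 1.85 mL brought to 42.5 mL → factor 42.5/1.85 = 22.973
Overall dilution factor = 115.29 × 3 × 141 × 15 × 22.973 = 1.6806 × 10^7
Final = 8.00 mM / 1.6806 × 10^7 = 4.760 × 10^-7 mM = 0.476 nM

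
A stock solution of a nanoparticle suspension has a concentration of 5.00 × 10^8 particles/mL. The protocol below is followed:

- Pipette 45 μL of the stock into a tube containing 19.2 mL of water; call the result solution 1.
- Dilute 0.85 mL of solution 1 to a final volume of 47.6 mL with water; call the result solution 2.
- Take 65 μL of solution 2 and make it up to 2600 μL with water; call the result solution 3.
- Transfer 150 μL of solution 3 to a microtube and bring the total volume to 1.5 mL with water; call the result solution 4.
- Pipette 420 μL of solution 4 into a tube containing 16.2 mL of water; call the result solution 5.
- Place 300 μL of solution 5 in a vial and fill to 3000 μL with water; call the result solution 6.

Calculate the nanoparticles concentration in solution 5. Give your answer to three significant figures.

Step 1: 45 μL + 19.2 mL = 19245 μL total → factor 19245/45 = 427.67
Step 2: 0.85 mL brought to 47.6 mL → factor 47.6/0.85 = 56
Step 3: 65 μL brought to 2600 μL → factor 2600/65 = 40
Step 4: 150 μL brought to 1.5 mL → factor 1500/150 = 10
Step 5: 420 μL + 16.2 mL = 16620 μL total → factor 16620/420 = 39.571
Dilution factor through solution 5 = 427.67 × 56 × 40 × 10 × 39.571 = 3.7908 × 10^8
[solution 5] = 5.00 × 10^8 particles/mL / 3.7908 × 10^8 = 1.32 particles/mL

1.32 particles/mL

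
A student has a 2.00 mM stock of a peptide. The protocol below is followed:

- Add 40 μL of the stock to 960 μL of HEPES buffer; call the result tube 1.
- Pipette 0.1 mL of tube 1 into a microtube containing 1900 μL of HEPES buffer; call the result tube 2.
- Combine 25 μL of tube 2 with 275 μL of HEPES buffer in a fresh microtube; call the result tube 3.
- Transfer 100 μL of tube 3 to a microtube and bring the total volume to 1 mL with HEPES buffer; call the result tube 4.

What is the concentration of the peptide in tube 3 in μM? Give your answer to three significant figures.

0.333 μM

Step 1: 40 μL + 960 μL = 1000 μL total → factor 1000/40 = 25
Step 2: 0.1 mL + 1900 μL = 2 mL total → factor 2/0.1 = 20
Step 3: 25 μL + 275 μL = 300 μL total → factor 300/25 = 12
Dilution factor through tube 3 = 25 × 20 × 12 = 6000
[tube 3] = 2.00 mM / 6000 = 0.0003333 mM = 0.333 μM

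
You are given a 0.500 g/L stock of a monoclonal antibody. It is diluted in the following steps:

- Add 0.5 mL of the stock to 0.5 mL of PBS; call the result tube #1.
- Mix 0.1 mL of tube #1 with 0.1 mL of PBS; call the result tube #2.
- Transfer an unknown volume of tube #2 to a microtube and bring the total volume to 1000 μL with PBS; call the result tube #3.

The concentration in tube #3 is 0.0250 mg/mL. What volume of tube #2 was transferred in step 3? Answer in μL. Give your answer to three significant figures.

200 μL

Step 1: 0.5 mL + 0.5 mL = 1 mL total → factor 1/0.5 = 2
Step 2: 0.1 mL + 0.1 mL = 0.2 mL total → factor 0.2/0.1 = 2
Step 3: v brought to 1000 μL → factor = 1000 μL/v
Product of known-step factors = 4
Overall factor = 0.500 g/L / (0.0250 mg/mL) = 20
Step-3 factor = 20 / 4 = 5
v = 1000 μL / 5 = 200 μL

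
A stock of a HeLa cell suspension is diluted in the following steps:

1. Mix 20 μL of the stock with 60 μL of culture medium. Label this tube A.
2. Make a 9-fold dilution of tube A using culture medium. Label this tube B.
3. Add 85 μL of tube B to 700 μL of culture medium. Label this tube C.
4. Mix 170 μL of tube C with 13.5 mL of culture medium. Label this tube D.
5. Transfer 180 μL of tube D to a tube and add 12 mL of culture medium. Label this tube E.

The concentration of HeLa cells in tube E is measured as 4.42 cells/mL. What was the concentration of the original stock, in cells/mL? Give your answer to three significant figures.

Step 1: 20 μL + 60 μL = 80 μL total → factor 80/20 = 4
Step 2: 9-fold → factor 9
Step 3: 85 μL + 700 μL = 785 μL total → factor 785/85 = 9.2353
Step 4: 170 μL + 13.5 mL = 13670 μL total → factor 13670/170 = 80.412
Step 5: 180 μL + 12 mL = 12180 μL total → factor 12180/180 = 67.667
Overall dilution factor = 4 × 9 × 9.2353 × 80.412 × 67.667 = 1.809 × 10^6
Stock = 4.42 cells/mL × 1.809 × 10^6 = 8.00 × 10^6 cells/mL

8.00 × 10^6 cells/mL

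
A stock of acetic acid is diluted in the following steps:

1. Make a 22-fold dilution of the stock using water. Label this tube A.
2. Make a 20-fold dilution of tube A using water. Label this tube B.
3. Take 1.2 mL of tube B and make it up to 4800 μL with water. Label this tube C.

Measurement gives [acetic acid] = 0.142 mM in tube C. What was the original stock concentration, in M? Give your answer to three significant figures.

0.250 M

Step 1: 22-fold → factor 22
Step 2: 20-fold → factor 20
Step 3: 1.2 mL brought to 4800 μL → factor 4.8/1.2 = 4
Overall dilution factor = 22 × 20 × 4 = 1760
Stock = 0.142 mM × 1760 = 249.9 mM = 0.250 M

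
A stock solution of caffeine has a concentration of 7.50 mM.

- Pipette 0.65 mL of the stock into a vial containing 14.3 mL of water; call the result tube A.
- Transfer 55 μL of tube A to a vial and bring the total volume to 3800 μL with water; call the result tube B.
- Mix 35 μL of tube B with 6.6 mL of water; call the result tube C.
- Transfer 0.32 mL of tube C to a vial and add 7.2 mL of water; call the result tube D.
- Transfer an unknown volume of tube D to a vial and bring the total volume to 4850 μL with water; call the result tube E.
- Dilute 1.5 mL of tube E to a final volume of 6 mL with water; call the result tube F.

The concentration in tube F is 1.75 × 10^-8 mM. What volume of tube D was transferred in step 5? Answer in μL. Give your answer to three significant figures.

Step 1: 0.65 mL + 14.3 mL = 14.95 mL total → factor 14.95/0.65 = 23
Step 2: 55 μL brought to 3800 μL → factor 3800/55 = 69.091
Step 3: 35 μL + 6.6 mL = 6635 μL total → factor 6635/35 = 189.57
Step 4: 0.32 mL + 7.2 mL = 7.52 mL total → factor 7.52/0.32 = 23.5
Step 5: v brought to 4850 μL → factor = 4850 μL/v
Step 6: 1.5 mL brought to 6 mL → factor 6/1.5 = 4
Product of known-step factors = 2.8317 × 10^7
Overall factor = 7.50 mM / (1.75 × 10^-8 mM) = 4.2857 × 10^8
Step-5 factor = 4.2857 × 10^8 / 2.8317 × 10^7 = 15.135
v = 4850 μL / 15.135 = 320 μL

320 μL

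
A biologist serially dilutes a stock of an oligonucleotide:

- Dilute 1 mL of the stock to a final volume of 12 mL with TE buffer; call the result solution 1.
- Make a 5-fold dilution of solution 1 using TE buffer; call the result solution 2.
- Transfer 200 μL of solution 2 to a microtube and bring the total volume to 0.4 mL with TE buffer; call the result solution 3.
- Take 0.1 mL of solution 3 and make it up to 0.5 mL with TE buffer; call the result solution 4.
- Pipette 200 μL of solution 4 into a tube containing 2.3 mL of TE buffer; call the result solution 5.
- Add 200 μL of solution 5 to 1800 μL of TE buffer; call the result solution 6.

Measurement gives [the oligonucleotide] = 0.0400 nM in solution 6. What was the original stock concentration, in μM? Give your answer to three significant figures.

Step 1: 1 mL brought to 12 mL → factor 12/1 = 12
Step 2: 5-fold → factor 5
Step 3: 200 μL brought to 0.4 mL → factor 400/200 = 2
Step 4: 0.1 mL brought to 0.5 mL → factor 0.5/0.1 = 5
Step 5: 200 μL + 2.3 mL = 2500 μL total → factor 2500/200 = 12.5
Step 6: 200 μL + 1800 μL = 2000 μL total → factor 2000/200 = 10
Overall dilution factor = 12 × 5 × 2 × 5 × 12.5 × 10 = 75000
Stock = 0.0400 nM × 75000 = 3000 nM = 3.00 μM

3.00 μM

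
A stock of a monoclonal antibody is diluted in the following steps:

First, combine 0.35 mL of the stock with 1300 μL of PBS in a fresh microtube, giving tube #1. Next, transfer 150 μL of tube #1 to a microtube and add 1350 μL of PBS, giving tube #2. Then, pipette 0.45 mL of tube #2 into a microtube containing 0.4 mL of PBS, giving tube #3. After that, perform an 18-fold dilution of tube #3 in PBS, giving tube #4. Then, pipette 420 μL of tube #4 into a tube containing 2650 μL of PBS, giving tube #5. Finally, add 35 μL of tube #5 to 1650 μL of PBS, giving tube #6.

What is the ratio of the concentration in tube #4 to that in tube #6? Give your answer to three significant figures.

352

Step 1: 0.35 mL + 1300 μL = 1.65 mL total → factor 1.65/0.35 = 4.7143
Step 2: 150 μL + 1350 μL = 1500 μL total → factor 1500/150 = 10
Step 3: 0.45 mL + 0.4 mL = 0.85 mL total → factor 0.85/0.45 = 1.8889
Step 4: 18-fold → factor 18
Step 5: 420 μL + 2650 μL = 3070 μL total → factor 3070/420 = 7.3095
Step 6: 35 μL + 1650 μL = 1685 μL total → factor 1685/35 = 48.143
Dilution factor to tube #4 = 1602.9; to tube #6 = 5.6405 × 10^5
[tube #4]/[tube #6] = (factor to tube #6)/(factor to tube #4) = 5.6405 × 10^5/1602.9 = 352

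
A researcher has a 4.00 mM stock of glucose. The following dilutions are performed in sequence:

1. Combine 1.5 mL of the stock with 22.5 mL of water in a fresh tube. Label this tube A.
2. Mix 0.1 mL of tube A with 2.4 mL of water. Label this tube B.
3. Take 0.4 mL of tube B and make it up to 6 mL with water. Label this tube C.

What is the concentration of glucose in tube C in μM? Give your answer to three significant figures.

Step 1: 1.5 mL + 22.5 mL = 24 mL total → factor 24/1.5 = 16
Step 2: 0.1 mL + 2.4 mL = 2.5 mL total → factor 2.5/0.1 = 25
Step 3: 0.4 mL brought to 6 mL → factor 6/0.4 = 15
Overall dilution factor = 16 × 25 × 15 = 6000
Final = 4.00 mM / 6000 = 0.0006667 mM = 0.667 μM

0.667 μM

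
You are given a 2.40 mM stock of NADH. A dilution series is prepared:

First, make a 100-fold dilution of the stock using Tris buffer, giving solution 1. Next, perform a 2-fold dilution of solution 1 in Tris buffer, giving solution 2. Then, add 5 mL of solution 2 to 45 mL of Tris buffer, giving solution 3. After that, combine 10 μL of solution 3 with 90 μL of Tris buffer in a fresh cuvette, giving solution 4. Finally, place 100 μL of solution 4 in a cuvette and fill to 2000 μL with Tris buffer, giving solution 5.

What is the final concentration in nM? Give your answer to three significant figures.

Step 1: 100-fold → factor 100
Step 2: 2-fold → factor 2
Step 3: 5 mL + 45 mL = 50 mL total → factor 50/5 = 10
Step 4: 10 μL + 90 μL = 100 μL total → factor 100/10 = 10
Step 5: 100 μL brought to 2000 μL → factor 2000/100 = 20
Overall dilution factor = 100 × 2 × 10 × 10 × 20 = 4 × 10^5
Final = 2.40 mM / 4 × 10^5 = 6.000 × 10^-6 mM = 6.00 nM

6.00 nM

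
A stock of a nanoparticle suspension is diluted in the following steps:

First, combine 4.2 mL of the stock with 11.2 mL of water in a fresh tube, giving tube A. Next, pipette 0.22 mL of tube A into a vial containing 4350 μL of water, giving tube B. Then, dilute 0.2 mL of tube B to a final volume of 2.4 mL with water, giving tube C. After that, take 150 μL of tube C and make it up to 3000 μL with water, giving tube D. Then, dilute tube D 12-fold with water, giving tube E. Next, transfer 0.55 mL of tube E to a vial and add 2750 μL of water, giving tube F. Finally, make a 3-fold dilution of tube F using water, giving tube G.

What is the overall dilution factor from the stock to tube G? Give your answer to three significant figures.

3.95 × 10^6

Step 1: 4.2 mL + 11.2 mL = 15.4 mL total → factor 15.4/4.2 = 3.6667
Step 2: 0.22 mL + 4350 μL = 4.57 mL total → factor 4.57/0.22 = 20.773
Step 3: 0.2 mL brought to 2.4 mL → factor 2.4/0.2 = 12
Step 4: 150 μL brought to 3000 μL → factor 3000/150 = 20
Step 5: 12-fold → factor 12
Step 6: 0.55 mL + 2750 μL = 3.3 mL total → factor 3.3/0.55 = 6
Step 7: 3-fold → factor 3
Overall dilution factor = 3.6667 × 20.773 × 12 × 20 × 12 × 6 × 3 = 3.9485 × 10^6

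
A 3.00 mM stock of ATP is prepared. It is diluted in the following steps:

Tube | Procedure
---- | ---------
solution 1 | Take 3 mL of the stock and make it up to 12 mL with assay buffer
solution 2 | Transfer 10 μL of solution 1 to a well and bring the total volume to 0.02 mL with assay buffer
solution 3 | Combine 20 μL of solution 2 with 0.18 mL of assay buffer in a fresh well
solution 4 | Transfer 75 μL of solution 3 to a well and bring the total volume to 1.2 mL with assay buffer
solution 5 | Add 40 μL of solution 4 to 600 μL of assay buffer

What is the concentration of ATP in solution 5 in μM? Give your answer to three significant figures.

Step 1: 3 mL brought to 12 mL → factor 12/3 = 4
Step 2: 10 μL brought to 0.02 mL → factor 20/10 = 2
Step 3: 20 μL + 0.18 mL = 200 μL total → factor 200/20 = 10
Step 4: 75 μL brought to 1.2 mL → factor 1200/75 = 16
Step 5: 40 μL + 600 μL = 640 μL total → factor 640/40 = 16
Overall dilution factor = 4 × 2 × 10 × 16 × 16 = 20480
Final = 3.00 mM / 20480 = 0.0001465 mM = 0.146 μM

0.146 μM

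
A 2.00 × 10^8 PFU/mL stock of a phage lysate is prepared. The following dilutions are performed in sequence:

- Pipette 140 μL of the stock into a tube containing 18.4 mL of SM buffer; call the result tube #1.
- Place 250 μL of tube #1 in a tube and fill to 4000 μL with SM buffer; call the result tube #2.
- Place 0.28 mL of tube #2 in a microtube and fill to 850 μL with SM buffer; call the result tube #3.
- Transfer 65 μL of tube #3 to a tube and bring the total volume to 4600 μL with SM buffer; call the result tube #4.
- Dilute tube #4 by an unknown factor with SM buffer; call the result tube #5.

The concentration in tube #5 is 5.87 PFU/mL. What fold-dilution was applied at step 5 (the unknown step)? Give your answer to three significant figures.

74.8-fold

Step 1: 140 μL + 18.4 mL = 18540 μL total → factor 18540/140 = 132.43
Step 2: 250 μL brought to 4000 μL → factor 4000/250 = 16
Step 3: 0.28 mL brought to 850 μL → factor 0.85/0.28 = 3.0357
Step 4: 65 μL brought to 4600 μL → factor 4600/65 = 70.769
Step 5: unknown factor x
Product of known-step factors = 4.5521 × 10^5
Overall factor = 2.00 × 10^8 PFU/mL / (5.87 PFU/mL) = 3.4072 × 10^7
x = 3.4072 × 10^7 / 4.5521 × 10^5 = 74.8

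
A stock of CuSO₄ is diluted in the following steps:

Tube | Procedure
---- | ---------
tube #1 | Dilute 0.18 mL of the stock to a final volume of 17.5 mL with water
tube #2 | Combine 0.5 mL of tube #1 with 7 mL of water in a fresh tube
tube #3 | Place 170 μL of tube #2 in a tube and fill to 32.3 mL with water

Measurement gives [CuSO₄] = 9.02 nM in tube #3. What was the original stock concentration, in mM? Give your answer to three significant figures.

Step 1: 0.18 mL brought to 17.5 mL → factor 17.5/0.18 = 97.222
Step 2: 0.5 mL + 7 mL = 7.5 mL total → factor 7.5/0.5 = 15
Step 3: 170 μL brought to 32.3 mL → factor 32300/170 = 190
Overall dilution factor = 97.222 × 15 × 190 = 2.7708 × 10^5
Stock = 9.02 nM × 2.7708 × 10^5 = 2.499 × 10^6 nM = 2.50 mM

2.50 mM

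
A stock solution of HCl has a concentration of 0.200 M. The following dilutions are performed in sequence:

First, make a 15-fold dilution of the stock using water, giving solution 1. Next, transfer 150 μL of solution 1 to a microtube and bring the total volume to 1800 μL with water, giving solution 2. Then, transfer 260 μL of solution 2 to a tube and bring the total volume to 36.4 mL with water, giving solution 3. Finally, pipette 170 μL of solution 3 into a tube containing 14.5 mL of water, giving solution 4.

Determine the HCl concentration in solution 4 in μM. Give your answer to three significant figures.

0.0920 μM

Step 1: 15-fold → factor 15
Step 2: 150 μL brought to 1800 μL → factor 1800/150 = 12
Step 3: 260 μL brought to 36.4 mL → factor 36400/260 = 140
Step 4: 170 μL + 14.5 mL = 14670 μL total → factor 14670/170 = 86.294
Overall dilution factor = 15 × 12 × 140 × 86.294 = 2.1746 × 10^6
Final = 0.200 M / 2.1746 × 10^6 = 9.197 × 10^-8 M = 0.0920 μM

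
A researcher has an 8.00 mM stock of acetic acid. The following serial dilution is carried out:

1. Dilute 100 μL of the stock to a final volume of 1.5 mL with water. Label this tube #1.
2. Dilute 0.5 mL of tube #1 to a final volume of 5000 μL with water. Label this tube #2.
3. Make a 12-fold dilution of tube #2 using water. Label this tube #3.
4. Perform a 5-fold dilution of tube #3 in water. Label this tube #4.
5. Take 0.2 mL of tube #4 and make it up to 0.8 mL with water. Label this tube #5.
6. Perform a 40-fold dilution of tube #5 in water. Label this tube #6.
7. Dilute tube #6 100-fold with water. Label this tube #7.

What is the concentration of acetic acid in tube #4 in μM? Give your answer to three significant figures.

Step 1: 100 μL brought to 1.5 mL → factor 1500/100 = 15
Step 2: 0.5 mL brought to 5000 μL → factor 5/0.5 = 10
Step 3: 12-fold → factor 12
Step 4: 5-fold → factor 5
Dilution factor through tube #4 = 15 × 10 × 12 × 5 = 9000
[tube #4] = 8.00 mM / 9000 = 0.0008889 mM = 0.889 μM

0.889 μM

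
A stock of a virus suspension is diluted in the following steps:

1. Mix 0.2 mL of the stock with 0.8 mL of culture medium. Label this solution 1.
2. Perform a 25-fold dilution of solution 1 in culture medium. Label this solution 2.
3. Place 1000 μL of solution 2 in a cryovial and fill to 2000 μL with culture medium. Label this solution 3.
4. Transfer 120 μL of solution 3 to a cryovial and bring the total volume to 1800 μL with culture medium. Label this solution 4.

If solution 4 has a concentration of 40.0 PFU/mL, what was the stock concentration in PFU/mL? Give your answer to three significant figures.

1.50 × 10^5 PFU/mL

Step 1: 0.2 mL + 0.8 mL = 1 mL total → factor 1/0.2 = 5
Step 2: 25-fold → factor 25
Step 3: 1000 μL brought to 2000 μL → factor 2000/1000 = 2
Step 4: 120 μL brought to 1800 μL → factor 1800/120 = 15
Overall dilution factor = 5 × 25 × 2 × 15 = 3750
Stock = 40.0 PFU/mL × 3750 = 1.50 × 10^5 PFU/mL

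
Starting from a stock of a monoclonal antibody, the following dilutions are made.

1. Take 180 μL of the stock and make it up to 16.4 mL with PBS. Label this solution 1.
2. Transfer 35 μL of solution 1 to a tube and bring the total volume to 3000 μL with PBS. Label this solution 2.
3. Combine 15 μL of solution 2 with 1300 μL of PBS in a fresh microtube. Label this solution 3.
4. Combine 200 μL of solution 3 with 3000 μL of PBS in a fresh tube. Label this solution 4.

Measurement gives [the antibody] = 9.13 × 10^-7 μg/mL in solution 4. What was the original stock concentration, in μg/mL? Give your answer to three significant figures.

Step 1: 180 μL brought to 16.4 mL → factor 16400/180 = 91.111
Step 2: 35 μL brought to 3000 μL → factor 3000/35 = 85.714
Step 3: 15 μL + 1300 μL = 1315 μL total → factor 1315/15 = 87.667
Step 4: 200 μL + 3000 μL = 3200 μL total → factor 3200/200 = 16
Overall dilution factor = 91.111 × 85.714 × 87.667 × 16 = 1.0954 × 10^7
Stock = 9.13 × 10^-7 μg/mL × 1.0954 × 10^7 = 10.0 μg/mL

10.0 μg/mL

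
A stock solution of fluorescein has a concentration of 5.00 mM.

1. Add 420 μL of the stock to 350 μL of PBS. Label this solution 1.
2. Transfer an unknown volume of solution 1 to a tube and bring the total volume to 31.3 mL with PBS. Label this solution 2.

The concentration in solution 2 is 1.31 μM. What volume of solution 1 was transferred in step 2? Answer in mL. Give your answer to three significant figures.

Step 1: 420 μL + 350 μL = 770 μL total → factor 770/420 = 1.8333
Step 2: v brought to 31.3 mL → factor = 31.3 mL/v
Product of known-step factors = 1.8333
Overall factor = 5.00 mM / (1.31 μM) = 3816.8
Step-2 factor = 3816.8 / 1.8333 = 2081.9
v = 31.3 mL / 2081.9 = 0.0150 mL

0.0150 mL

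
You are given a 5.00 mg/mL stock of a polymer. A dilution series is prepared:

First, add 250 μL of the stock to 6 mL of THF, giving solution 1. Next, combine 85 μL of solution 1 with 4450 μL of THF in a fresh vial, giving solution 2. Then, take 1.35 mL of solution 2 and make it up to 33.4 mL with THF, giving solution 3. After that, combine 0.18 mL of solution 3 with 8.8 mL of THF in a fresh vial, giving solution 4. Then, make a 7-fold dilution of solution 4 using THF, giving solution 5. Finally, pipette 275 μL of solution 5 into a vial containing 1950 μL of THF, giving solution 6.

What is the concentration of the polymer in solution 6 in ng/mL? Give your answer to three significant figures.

0.0536 ng/mL

Step 1: 250 μL + 6 mL = 6250 μL total → factor 6250/250 = 25
Step 2: 85 μL + 4450 μL = 4535 μL total → factor 4535/85 = 53.353
Step 3: 1.35 mL brought to 33.4 mL → factor 33.4/1.35 = 24.741
Step 4: 0.18 mL + 8.8 mL = 8.98 mL total → factor 8.98/0.18 = 49.889
Step 5: 7-fold → factor 7
Step 6: 275 μL + 1950 μL = 2225 μL total → factor 2225/275 = 8.0909
Overall dilution factor = 25 × 53.353 × 24.741 × 49.889 × 7 × 8.0909 = 9.3242 × 10^7
Final = 5.00 mg/mL / 9.3242 × 10^7 = 5.362 × 10^-8 mg/mL = 0.0536 ng/mL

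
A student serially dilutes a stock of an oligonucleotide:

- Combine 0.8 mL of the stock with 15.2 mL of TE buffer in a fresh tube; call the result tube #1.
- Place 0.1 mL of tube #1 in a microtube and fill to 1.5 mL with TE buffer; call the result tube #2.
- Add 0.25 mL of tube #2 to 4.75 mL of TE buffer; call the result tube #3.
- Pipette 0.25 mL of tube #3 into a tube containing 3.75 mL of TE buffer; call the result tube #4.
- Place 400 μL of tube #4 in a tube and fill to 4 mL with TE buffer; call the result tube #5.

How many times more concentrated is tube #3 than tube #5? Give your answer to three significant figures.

Step 1: 0.8 mL + 15.2 mL = 16 mL total → factor 16/0.8 = 20
Step 2: 0.1 mL brought to 1.5 mL → factor 1.5/0.1 = 15
Step 3: 0.25 mL + 4.75 mL = 5 mL total → factor 5/0.25 = 20
Step 4: 0.25 mL + 3.75 mL = 4 mL total → factor 4/0.25 = 16
Step 5: 400 μL brought to 4 mL → factor 4000/400 = 10
Dilution factor to tube #3 = 6000; to tube #5 = 9.6 × 10^5
[tube #3]/[tube #5] = (factor to tube #5)/(factor to tube #3) = 9.6 × 10^5/6000 = 160

160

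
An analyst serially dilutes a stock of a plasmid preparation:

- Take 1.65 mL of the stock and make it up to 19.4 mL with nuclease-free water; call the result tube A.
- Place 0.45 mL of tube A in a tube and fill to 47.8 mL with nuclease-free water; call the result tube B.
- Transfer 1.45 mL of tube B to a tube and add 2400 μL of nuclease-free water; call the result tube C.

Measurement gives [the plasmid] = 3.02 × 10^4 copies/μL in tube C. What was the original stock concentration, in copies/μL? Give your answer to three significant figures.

1.00 × 10^8 copies/μL

Step 1: 1.65 mL brought to 19.4 mL → factor 19.4/1.65 = 11.758
Step 2: 0.45 mL brought to 47.8 mL → factor 47.8/0.45 = 106.22
Step 3: 1.45 mL + 2400 μL = 3.85 mL total → factor 3.85/1.45 = 2.6552
Overall dilution factor = 11.758 × 106.22 × 2.6552 = 3316.1
Stock = 3.02 × 10^4 copies/μL × 3316.1 = 1.00 × 10^8 copies/μL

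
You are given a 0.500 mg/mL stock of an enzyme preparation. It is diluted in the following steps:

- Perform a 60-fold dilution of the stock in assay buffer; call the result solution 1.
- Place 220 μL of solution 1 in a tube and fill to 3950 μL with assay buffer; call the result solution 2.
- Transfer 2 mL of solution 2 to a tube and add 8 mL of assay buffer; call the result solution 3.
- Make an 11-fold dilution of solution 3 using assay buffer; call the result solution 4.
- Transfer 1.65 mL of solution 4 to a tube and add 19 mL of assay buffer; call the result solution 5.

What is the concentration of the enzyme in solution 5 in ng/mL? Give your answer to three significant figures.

0.674 ng/mL

Step 1: 60-fold → factor 60
Step 2: 220 μL brought to 3950 μL → factor 3950/220 = 17.955
Step 3: 2 mL + 8 mL = 10 mL total → factor 10/2 = 5
Step 4: 11-fold → factor 11
Step 5: 1.65 mL + 19 mL = 20.65 mL total → factor 20.65/1.65 = 12.515
Overall dilution factor = 60 × 17.955 × 5 × 11 × 12.515 = 7.4152 × 10^5
Final = 0.500 mg/mL / 7.4152 × 10^5 = 6.743 × 10^-7 mg/mL = 0.674 ng/mL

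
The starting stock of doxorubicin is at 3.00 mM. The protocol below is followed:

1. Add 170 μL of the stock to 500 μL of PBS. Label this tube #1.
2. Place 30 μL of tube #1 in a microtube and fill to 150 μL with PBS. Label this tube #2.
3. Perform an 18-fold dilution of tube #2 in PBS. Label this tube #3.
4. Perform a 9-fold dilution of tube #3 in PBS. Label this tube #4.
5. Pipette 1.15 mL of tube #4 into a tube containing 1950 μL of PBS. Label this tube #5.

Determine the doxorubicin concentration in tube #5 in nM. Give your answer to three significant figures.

349 nM

Step 1: 170 μL + 500 μL = 670 μL total → factor 670/170 = 3.9412
Step 2: 30 μL brought to 150 μL → factor 150/30 = 5
Step 3: 18-fold → factor 18
Step 4: 9-fold → factor 9
Step 5: 1.15 mL + 1950 μL = 3.1 mL total → factor 3.1/1.15 = 2.6957
Overall dilution factor = 3.9412 × 5 × 18 × 9 × 2.6957 = 8605.5
Final = 3.00 mM / 8605.5 = 0.0003486 mM = 349 nM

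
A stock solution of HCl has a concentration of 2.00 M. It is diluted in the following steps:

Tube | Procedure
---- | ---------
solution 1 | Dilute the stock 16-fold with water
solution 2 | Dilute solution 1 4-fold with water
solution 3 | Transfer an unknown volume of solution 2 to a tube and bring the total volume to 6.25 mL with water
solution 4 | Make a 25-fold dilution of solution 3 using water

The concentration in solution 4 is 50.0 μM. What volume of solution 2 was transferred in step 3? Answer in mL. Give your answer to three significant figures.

Step 1: 16-fold → factor 16
Step 2: 4-fold → factor 4
Step 3: v brought to 6.25 mL → factor = 6.25 mL/v
Step 4: 25-fold → factor 25
Product of known-step factors = 1600
Overall factor = 2.00 M / (50.0 μM) = 40000
Step-3 factor = 40000 / 1600 = 25
v = 6.25 mL / 25 = 0.250 mL

0.250 mL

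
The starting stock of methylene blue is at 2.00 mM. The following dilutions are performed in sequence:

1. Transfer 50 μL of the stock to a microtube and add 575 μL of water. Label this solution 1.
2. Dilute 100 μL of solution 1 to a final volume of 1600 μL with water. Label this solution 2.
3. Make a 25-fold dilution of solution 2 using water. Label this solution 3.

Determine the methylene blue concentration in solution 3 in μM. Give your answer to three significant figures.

Step 1: 50 μL + 575 μL = 625 μL total → factor 625/50 = 12.5
Step 2: 100 μL brought to 1600 μL → factor 1600/100 = 16
Step 3: 25-fold → factor 25
Overall dilution factor = 12.5 × 16 × 25 = 5000
Final = 2.00 mM / 5000 = 0.0004000 mM = 0.400 μM

0.400 μM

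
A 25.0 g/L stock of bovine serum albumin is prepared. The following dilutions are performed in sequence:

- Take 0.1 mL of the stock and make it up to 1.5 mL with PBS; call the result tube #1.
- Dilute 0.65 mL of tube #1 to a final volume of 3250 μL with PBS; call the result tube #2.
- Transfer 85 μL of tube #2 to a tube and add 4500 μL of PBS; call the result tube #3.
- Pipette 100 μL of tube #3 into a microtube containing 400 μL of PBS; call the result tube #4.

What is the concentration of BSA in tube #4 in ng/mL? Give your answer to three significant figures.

1.24 × 10^3 ng/mL

Step 1: 0.1 mL brought to 1.5 mL → factor 1.5/0.1 = 15
Step 2: 0.65 mL brought to 3250 μL → factor 3.25/0.65 = 5
Step 3: 85 μL + 4500 μL = 4585 μL total → factor 4585/85 = 53.941
Step 4: 100 μL + 400 μL = 500 μL total → factor 500/100 = 5
Overall dilution factor = 15 × 5 × 53.941 × 5 = 20228
Final = 25.0 g/L / 20228 = 0.001236 g/L = 1.24 × 10^3 ng/mL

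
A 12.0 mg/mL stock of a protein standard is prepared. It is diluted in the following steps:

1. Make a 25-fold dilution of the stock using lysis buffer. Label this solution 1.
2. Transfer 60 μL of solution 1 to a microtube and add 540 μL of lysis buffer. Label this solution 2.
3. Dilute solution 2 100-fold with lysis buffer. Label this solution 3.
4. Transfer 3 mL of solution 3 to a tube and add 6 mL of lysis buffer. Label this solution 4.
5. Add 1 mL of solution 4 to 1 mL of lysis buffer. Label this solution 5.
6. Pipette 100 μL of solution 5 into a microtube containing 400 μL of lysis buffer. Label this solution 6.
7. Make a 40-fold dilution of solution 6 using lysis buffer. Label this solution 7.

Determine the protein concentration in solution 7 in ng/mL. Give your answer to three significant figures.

Step 1: 25-fold → factor 25
Step 2: 60 μL + 540 μL = 600 μL total → factor 600/60 = 10
Step 3: 100-fold → factor 100
Step 4: 3 mL + 6 mL = 9 mL total → factor 9/3 = 3
Step 5: 1 mL + 1 mL = 2 mL total → factor 2/1 = 2
Step 6: 100 μL + 400 μL = 500 μL total → factor 500/100 = 5
Step 7: 40-fold → factor 40
Overall dilution factor = 25 × 10 × 100 × 3 × 2 × 5 × 40 = 3 × 10^7
Final = 12.0 mg/mL / 3 × 10^7 = 4.000 × 10^-7 mg/mL = 0.400 ng/mL

0.400 ng/mL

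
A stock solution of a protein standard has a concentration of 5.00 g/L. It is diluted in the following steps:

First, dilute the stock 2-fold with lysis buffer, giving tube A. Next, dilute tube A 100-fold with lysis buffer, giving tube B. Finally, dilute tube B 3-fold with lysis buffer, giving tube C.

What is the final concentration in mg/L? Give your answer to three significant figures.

8.33 mg/L

Step 1: 2-fold → factor 2
Step 2: 100-fold → factor 100
Step 3: 3-fold → factor 3
Overall dilution factor = 2 × 100 × 3 = 600
Final = 5.00 g/L / 600 = 0.008333 g/L = 8.33 mg/L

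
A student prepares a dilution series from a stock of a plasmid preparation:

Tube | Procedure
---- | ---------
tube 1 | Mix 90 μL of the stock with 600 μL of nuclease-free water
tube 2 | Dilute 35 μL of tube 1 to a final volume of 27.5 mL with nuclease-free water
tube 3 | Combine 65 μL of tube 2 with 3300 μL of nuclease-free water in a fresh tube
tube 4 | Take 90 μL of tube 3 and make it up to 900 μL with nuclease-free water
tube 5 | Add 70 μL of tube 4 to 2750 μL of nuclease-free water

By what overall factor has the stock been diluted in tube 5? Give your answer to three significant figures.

Step 1: 90 μL + 600 μL = 690 μL total → factor 690/90 = 7.6667
Step 2: 35 μL brought to 27.5 mL → factor 27500/35 = 785.71
Step 3: 65 μL + 3300 μL = 3365 μL total → factor 3365/65 = 51.769
Step 4: 90 μL brought to 900 μL → factor 900/90 = 10
Step 5: 70 μL + 2750 μL = 2820 μL total → factor 2820/70 = 40.286
Overall dilution factor = 7.6667 × 785.71 × 51.769 × 10 × 40.286 = 1.2563 × 10^8

1.26 × 10^8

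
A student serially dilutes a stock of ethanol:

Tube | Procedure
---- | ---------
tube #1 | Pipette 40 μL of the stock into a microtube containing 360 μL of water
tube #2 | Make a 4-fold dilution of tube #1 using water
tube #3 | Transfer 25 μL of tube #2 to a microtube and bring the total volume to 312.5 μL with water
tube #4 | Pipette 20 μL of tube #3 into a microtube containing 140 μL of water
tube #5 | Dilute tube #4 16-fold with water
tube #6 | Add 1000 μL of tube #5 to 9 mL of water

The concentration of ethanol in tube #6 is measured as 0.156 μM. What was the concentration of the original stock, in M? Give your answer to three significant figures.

0.0998 M

Step 1: 40 μL + 360 μL = 400 μL total → factor 400/40 = 10
Step 2: 4-fold → factor 4
Step 3: 25 μL brought to 312.5 μL → factor 312.5/25 = 12.5
Step 4: 20 μL + 140 μL = 160 μL total → factor 160/20 = 8
Step 5: 16-fold → factor 16
Step 6: 1000 μL + 9 mL = 10000 μL total → factor 10000/1000 = 10
Overall dilution factor = 10 × 4 × 12.5 × 8 × 16 × 10 = 6.4 × 10^5
Stock = 0.156 μM × 6.4 × 10^5 = 9.984 × 10^4 μM = 0.0998 M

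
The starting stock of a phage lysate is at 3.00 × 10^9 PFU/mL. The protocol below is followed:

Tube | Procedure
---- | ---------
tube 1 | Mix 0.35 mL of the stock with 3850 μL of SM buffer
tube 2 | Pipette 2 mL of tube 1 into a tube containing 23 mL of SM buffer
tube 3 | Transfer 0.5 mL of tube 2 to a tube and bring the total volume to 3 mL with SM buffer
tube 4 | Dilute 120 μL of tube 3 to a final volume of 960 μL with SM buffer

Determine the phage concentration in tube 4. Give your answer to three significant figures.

Step 1: 0.35 mL + 3850 μL = 4.2 mL total → factor 4.2/0.35 = 12
Step 2: 2 mL + 23 mL = 25 mL total → factor 25/2 = 12.5
Step 3: 0.5 mL brought to 3 mL → factor 3/0.5 = 6
Step 4: 120 μL brought to 960 μL → factor 960/120 = 8
Overall dilution factor = 12 × 12.5 × 6 × 8 = 7200
Final = 3.00 × 10^9 PFU/mL / 7200 = 4.17 × 10^5 PFU/mL

4.17 × 10^5 PFU/mL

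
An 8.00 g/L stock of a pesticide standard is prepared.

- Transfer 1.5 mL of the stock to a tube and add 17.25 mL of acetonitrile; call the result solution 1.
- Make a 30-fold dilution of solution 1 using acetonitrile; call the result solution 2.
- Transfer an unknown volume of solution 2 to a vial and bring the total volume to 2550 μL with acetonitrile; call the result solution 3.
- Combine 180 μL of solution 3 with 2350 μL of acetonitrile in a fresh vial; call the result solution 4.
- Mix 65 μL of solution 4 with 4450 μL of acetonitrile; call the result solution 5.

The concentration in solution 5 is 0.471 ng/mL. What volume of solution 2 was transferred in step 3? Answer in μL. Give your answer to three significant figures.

Step 1: 1.5 mL + 17.25 mL = 18.75 mL total → factor 18.75/1.5 = 12.5
Step 2: 30-fold → factor 30
Step 3: v brought to 2550 μL → factor = 2550 μL/v
Step 4: 180 μL + 2350 μL = 2530 μL total → factor 2530/180 = 14.056
Step 5: 65 μL + 4450 μL = 4515 μL total → factor 4515/65 = 69.462
Product of known-step factors = 3.6612 × 10^5
Overall factor = 8.00 g/L / (0.471 ng/mL) = 1.6985 × 10^7
Step-3 factor = 1.6985 × 10^7 / 3.6612 × 10^5 = 46.392
v = 2550 μL / 46.392 = 55.0 μL

55.0 μL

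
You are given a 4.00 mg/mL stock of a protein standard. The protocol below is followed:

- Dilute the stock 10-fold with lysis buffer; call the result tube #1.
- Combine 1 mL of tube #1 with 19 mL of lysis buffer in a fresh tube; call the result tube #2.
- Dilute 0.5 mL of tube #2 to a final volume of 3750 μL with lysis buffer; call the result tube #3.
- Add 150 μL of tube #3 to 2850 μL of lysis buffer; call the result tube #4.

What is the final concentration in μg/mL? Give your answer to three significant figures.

0.133 μg/mL

Step 1: 10-fold → factor 10
Step 2: 1 mL + 19 mL = 20 mL total → factor 20/1 = 20
Step 3: 0.5 mL brought to 3750 μL → factor 3.75/0.5 = 7.5
Step 4: 150 μL + 2850 μL = 3000 μL total → factor 3000/150 = 20
Overall dilution factor = 10 × 20 × 7.5 × 20 = 30000
Final = 4.00 mg/mL / 30000 = 0.0001333 mg/mL = 0.133 μg/mL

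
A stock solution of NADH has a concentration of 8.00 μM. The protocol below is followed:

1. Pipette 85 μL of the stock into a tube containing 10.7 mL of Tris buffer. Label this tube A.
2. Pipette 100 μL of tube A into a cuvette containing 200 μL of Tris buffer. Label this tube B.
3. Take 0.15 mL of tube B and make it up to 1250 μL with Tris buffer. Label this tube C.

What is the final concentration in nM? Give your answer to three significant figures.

2.52 nM

Step 1: 85 μL + 10.7 mL = 10785 μL total → factor 10785/85 = 126.88
Step 2: 100 μL + 200 μL = 300 μL total → factor 300/100 = 3
Step 3: 0.15 mL brought to 1250 μL → factor 1.25/0.15 = 8.3333
Overall dilution factor = 126.88 × 3 × 8.3333 = 3172.1
Final = 8.00 μM / 3172.1 = 0.002522 μM = 2.52 nM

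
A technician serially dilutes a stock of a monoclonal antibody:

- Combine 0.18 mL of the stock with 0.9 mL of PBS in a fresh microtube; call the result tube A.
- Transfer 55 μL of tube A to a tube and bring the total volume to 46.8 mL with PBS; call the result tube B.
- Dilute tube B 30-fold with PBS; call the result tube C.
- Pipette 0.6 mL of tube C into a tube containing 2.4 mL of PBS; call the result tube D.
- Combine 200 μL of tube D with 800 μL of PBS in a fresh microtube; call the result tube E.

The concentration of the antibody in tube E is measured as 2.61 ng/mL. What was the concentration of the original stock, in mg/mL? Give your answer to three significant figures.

Step 1: 0.18 mL + 0.9 mL = 1.08 mL total → factor 1.08/0.18 = 6
Step 2: 55 μL brought to 46.8 mL → factor 46800/55 = 850.91
Step 3: 30-fold → factor 30
Step 4: 0.6 mL + 2.4 mL = 3 mL total → factor 3/0.6 = 5
Step 5: 200 μL + 800 μL = 1000 μL total → factor 1000/200 = 5
Overall dilution factor = 6 × 850.91 × 30 × 5 × 5 = 3.8291 × 10^6
Stock = 2.61 ng/mL × 3.8291 × 10^6 = 9.994 × 10^6 ng/mL = 9.99 mg/mL

9.99 mg/mL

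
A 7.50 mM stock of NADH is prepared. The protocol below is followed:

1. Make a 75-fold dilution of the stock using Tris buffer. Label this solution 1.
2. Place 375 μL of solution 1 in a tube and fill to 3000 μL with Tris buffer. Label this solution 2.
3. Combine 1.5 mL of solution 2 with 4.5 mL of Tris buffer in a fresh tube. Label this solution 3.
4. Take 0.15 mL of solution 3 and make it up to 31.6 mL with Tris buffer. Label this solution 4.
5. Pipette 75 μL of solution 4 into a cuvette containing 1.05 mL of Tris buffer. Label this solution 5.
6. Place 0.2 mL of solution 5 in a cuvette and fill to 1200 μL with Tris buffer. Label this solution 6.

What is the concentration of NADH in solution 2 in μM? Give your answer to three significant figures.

12.5 μM

Step 1: 75-fold → factor 75
Step 2: 375 μL brought to 3000 μL → factor 3000/375 = 8
Dilution factor through solution 2 = 75 × 8 = 600
[solution 2] = 7.50 mM / 600 = 0.01250 mM = 12.5 μM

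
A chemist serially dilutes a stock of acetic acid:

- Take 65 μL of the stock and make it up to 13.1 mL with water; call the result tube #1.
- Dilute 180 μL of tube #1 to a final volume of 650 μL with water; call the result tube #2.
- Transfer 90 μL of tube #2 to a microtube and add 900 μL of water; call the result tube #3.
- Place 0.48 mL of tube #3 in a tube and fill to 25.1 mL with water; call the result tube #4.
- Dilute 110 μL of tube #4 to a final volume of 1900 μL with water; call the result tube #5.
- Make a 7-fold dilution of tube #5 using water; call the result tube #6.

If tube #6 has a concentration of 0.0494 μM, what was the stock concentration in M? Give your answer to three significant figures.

2.50 M

Step 1: 65 μL brought to 13.1 mL → factor 13100/65 = 201.54
Step 2: 180 μL brought to 650 μL → factor 650/180 = 3.6111
Step 3: 90 μL + 900 μL = 990 μL total → factor 990/90 = 11
Step 4: 0.48 mL brought to 25.1 mL → factor 25.1/0.48 = 52.292
Step 5: 110 μL brought to 1900 μL → factor 1900/110 = 17.273
Step 6: 7-fold → factor 7
Overall dilution factor = 201.54 × 3.6111 × 11 × 52.292 × 17.273 × 7 = 5.0615 × 10^7
Stock = 0.0494 μM × 5.0615 × 10^7 = 2.500 × 10^6 μM = 2.50 M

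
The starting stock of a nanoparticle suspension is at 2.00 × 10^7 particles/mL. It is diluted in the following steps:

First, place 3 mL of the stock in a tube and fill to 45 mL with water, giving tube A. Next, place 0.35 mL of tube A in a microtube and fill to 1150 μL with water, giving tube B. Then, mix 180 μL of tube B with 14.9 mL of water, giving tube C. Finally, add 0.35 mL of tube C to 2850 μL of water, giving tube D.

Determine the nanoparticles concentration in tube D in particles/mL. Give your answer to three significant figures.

530 particles/mL

Step 1: 3 mL brought to 45 mL → factor 45/3 = 15
Step 2: 0.35 mL brought to 1150 μL → factor 1.15/0.35 = 3.2857
Step 3: 180 μL + 14.9 mL = 15080 μL total → factor 15080/180 = 83.778
Step 4: 0.35 mL + 2850 μL = 3.2 mL total → factor 3.2/0.35 = 9.1429
Overall dilution factor = 15 × 3.2857 × 83.778 × 9.1429 = 37751
Final = 2.00 × 10^7 particles/mL / 37751 = 530 particles/mL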